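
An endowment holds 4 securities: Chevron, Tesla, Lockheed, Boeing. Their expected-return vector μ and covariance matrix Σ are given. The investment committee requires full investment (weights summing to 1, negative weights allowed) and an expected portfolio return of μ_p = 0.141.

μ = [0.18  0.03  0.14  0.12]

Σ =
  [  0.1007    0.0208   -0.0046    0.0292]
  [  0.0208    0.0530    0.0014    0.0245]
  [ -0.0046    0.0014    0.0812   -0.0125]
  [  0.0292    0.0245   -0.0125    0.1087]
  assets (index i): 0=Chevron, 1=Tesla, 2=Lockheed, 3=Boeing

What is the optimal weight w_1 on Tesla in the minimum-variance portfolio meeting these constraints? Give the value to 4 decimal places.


p=Σ⁻¹μ = [1.7140  -0.6277  1.9881  1.0136]
q=Σ⁻¹𝟙 = [6.0146  13.3264  13.3680  6.1175]
a=μᵀp=0.689664  b=𝟙ᵀp=4.088042  c=𝟙ᵀq=38.826550  D=ac−b²=10.065198
λ₁=(c·0.141−b)/D = (38.826550·0.141−4.088042)/10.065198 = 0.137752
λ₂=(a−b·0.141)/D = (0.689664−4.088042·0.141)/10.065198 = 0.011252
w* = 0.137752·p + 0.011252·q:
  w_0 = 0.137752·1.7140 + 0.011252·6.0146 = 0.3038  (Chevron)
  w_1 = 0.137752·-0.6277 + 0.011252·13.3264 = 0.0635  (Tesla)
  w_2 = 0.137752·1.9881 + 0.011252·13.3680 = 0.4243  (Lockheed)
  w_3 = 0.137752·1.0136 + 0.011252·6.1175 = 0.2085  (Boeing)
Σw_i=1.0000  μᵀw=0.1410
σ²=wᵀΣw=λ₁·μ_p+λ₂ = 0.137752·0.141 + 0.011252 = 0.030675 ≈ 0.0307

0.0635


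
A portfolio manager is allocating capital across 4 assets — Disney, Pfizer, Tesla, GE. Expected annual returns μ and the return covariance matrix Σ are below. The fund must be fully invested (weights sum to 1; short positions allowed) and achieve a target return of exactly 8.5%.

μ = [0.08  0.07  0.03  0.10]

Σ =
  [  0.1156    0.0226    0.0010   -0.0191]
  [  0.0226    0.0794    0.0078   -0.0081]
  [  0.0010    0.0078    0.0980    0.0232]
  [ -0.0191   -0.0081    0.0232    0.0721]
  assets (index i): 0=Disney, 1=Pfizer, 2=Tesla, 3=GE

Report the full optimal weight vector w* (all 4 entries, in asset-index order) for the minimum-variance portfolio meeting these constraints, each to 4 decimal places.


x=Σ⁻¹μ = [0.8188  0.8462  -0.1859  1.7588]
y=Σ⁻¹𝟙 = [9.0356  11.0875  5.5037  15.7379]
a=μᵀx=0.295040  b=𝟙ᵀx=3.237869  c=𝟙ᵀy=41.364637  D=ac−b²=1.720431
λ₁=(c·0.085−b)/D = (41.364637·0.085−3.237869)/1.720431 = 0.161660
λ₂=(a−b·0.085)/D = (0.295040−3.237869·0.085)/1.720431 = 0.011521
w* = 0.161660·x + 0.011521·y:
  w_0 = 0.161660·0.8188 + 0.011521·9.0356 = 0.2365  (Disney)
  w_1 = 0.161660·0.8462 + 0.011521·11.0875 = 0.2645  (Pfizer)
  w_2 = 0.161660·-0.1859 + 0.011521·5.5037 = 0.0333  (Tesla)
  w_3 = 0.161660·1.7588 + 0.011521·15.7379 = 0.4656  (GE)
Σw_i=1.0000  μᵀw=0.0850
σ²=wᵀΣw=λ₁·μ_p+λ₂ = 0.161660·0.085 + 0.011521 = 0.025262 ≈ 0.0253

0.2365  0.2645  0.0333  0.4656


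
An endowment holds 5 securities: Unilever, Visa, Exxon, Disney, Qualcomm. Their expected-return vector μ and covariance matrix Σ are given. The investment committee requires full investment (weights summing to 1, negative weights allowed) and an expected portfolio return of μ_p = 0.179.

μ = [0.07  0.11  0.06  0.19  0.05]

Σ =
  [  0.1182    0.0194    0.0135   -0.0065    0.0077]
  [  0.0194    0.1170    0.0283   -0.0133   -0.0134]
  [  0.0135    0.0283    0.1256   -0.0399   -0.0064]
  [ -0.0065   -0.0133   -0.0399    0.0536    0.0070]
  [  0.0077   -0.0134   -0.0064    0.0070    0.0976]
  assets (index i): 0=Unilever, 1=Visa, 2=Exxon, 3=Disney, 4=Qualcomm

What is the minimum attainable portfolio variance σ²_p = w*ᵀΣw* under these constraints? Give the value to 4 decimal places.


0.0326

p=Σ⁻¹μ = [0.4700  1.0450  1.8621  5.1992  0.3679]
q=Σ⁻¹𝟙 = [6.3929  8.3554  16.1291  32.2537  9.6331]
a=μᵀp=1.265818  b=𝟙ᵀp=8.944202  c=𝟙ᵀq=72.764160  D=ac−b²=12.107457
λ₁=(c·0.179−b)/D = (72.764160·0.179−8.944202)/12.107457 = 0.337030
λ₂=(a−b·0.179)/D = (1.265818−8.944202·0.179)/12.107457 = -0.027685
w* = 0.337030·p + -0.027685·q:
  w_0 = 0.337030·0.4700 + -0.027685·6.3929 = -0.0186  (Unilever)
  w_1 = 0.337030·1.0450 + -0.027685·8.3554 = 0.1209  (Visa)
  w_2 = 0.337030·1.8621 + -0.027685·16.1291 = 0.1811  (Exxon)
  w_3 = 0.337030·5.1992 + -0.027685·32.2537 = 0.8593  (Disney)
  w_4 = 0.337030·0.3679 + -0.027685·9.6331 = -0.1427  (Qualcomm)
Σw_i=1.0000  μᵀw=0.1790
σ²=wᵀΣw=λ₁·μ_p+λ₂ = 0.337030·0.179 + -0.027685 = 0.032644 ≈ 0.0326


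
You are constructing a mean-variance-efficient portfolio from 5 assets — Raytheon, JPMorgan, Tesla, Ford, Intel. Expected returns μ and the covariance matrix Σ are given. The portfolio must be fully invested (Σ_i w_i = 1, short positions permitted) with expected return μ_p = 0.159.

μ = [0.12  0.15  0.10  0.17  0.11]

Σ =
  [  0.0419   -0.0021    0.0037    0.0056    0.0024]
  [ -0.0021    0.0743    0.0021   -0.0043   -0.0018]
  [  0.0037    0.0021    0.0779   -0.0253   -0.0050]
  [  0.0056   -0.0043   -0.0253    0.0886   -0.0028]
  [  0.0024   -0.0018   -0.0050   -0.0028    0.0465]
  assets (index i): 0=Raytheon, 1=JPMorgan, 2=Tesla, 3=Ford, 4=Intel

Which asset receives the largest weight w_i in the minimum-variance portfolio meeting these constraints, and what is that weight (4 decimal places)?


x=Σ⁻¹μ = [2.2885  2.2383  2.1256  2.5756  2.7178]
y=Σ⁻¹𝟙 = [19.3521  15.0409  18.5302  16.8463  24.0957]
a=μᵀx=1.559737  b=𝟙ᵀx=11.945812  c=𝟙ᵀy=93.865241  D=ac−b²=3.702703
λ₁=(c·0.159−b)/D = (93.865241·0.159−11.945812)/3.702703 = 0.804483
λ₂=(a−b·0.159)/D = (1.559737−11.945812·0.159)/3.702703 = -0.091729
w* = 0.804483·x + -0.091729·y:
  w_0 = 0.804483·2.2885 + -0.091729·19.3521 = 0.0659  (Raytheon)
  w_1 = 0.804483·2.2383 + -0.091729·15.0409 = 0.4210  (JPMorgan)
  w_2 = 0.804483·2.1256 + -0.091729·18.5302 = 0.0102  (Tesla)
  w_3 = 0.804483·2.5756 + -0.091729·16.8463 = 0.5267  (Ford)
  w_4 = 0.804483·2.7178 + -0.091729·24.0957 = -0.0239  (Intel)
Σw_i=1.0000  μᵀw=0.1590
σ²=wᵀΣw=λ₁·μ_p+λ₂ = 0.804483·0.159 + -0.091729 = 0.036183 ≈ 0.0362

Ford (0.5267)


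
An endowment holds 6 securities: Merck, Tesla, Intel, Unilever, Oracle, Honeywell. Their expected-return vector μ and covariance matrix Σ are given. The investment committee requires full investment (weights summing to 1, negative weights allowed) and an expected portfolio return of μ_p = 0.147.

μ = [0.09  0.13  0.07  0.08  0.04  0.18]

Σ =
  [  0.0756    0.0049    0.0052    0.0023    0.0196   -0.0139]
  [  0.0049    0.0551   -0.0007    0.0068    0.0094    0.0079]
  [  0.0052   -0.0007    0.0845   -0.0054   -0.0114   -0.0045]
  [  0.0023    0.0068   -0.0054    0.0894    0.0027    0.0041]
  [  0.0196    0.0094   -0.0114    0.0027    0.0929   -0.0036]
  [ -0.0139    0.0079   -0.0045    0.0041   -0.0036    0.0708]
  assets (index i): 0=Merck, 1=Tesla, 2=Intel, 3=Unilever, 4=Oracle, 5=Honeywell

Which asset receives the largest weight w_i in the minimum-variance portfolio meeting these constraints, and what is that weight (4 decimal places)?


p=Σ⁻¹μ = [1.4409  1.7554  0.9581  0.6556  0.1506  2.6600]
q=Σ⁻¹𝟙 = [11.7360  12.2526  13.9085  9.7911  9.0844  15.8402]
a=μᵀp=0.962219  b=𝟙ᵀp=7.620566  c=𝟙ᵀq=72.612763  D=ac−b²=11.796347
λ₁=(c·0.147−b)/D = (72.612763·0.147−7.620566)/11.796347 = 0.258852
λ₂=(a−b·0.147)/D = (0.962219−7.620566·0.147)/11.796347 = -0.013394
w* = 0.258852·p + -0.013394·q:
  w_0 = 0.258852·1.4409 + -0.013394·11.7360 = 0.2158  (Merck)
  w_1 = 0.258852·1.7554 + -0.013394·12.2526 = 0.2903  (Tesla)
  w_2 = 0.258852·0.9581 + -0.013394·13.9085 = 0.0617  (Intel)
  w_3 = 0.258852·0.6556 + -0.013394·9.7911 = 0.0386  (Unilever)
  w_4 = 0.258852·0.1506 + -0.013394·9.0844 = -0.0827  (Oracle)
  w_5 = 0.258852·2.6600 + -0.013394·15.8402 = 0.4764  (Honeywell)
Σw_i=1.0000  μᵀw=0.1470
σ²=wᵀΣw=λ₁·μ_p+λ₂ = 0.258852·0.147 + -0.013394 = 0.024657 ≈ 0.0247

Honeywell (0.4764)


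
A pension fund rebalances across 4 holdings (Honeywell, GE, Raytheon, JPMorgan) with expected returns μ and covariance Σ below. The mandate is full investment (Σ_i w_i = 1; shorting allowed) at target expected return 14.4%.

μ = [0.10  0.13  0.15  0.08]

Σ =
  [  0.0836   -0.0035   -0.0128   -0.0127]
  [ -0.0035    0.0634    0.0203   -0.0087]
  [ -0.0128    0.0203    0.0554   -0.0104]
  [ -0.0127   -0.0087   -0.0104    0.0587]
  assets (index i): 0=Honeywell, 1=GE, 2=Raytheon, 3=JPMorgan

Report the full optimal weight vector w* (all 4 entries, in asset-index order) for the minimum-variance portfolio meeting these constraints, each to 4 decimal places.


0.1347  0.1883  0.7413  -0.0643

g=Σ⁻¹μ = [2.1353  1.5231  3.1320  2.6055]
h=Σ⁻¹𝟙 = [20.2109  13.2903  23.0041  27.4540]
a=μᵀg=1.089757  b=𝟙ᵀg=9.395765  c=𝟙ᵀh=83.959293  D=ac−b²=3.214809
λ₁=(c·0.144−b)/D = (83.959293·0.144−9.395765)/3.214809 = 0.838113
λ₂=(a−b·0.144)/D = (1.089757−9.395765·0.144)/3.214809 = -0.081882
w* = 0.838113·g + -0.081882·h:
  w_0 = 0.838113·2.1353 + -0.081882·20.2109 = 0.1347  (Honeywell)
  w_1 = 0.838113·1.5231 + -0.081882·13.2903 = 0.1883  (GE)
  w_2 = 0.838113·3.1320 + -0.081882·23.0041 = 0.7413  (Raytheon)
  w_3 = 0.838113·2.6055 + -0.081882·27.4540 = -0.0643  (JPMorgan)
Σw_i=1.0000  μᵀw=0.1440
σ²=wᵀΣw=λ₁·μ_p+λ₂ = 0.838113·0.144 + -0.081882 = 0.038807 ≈ 0.0388


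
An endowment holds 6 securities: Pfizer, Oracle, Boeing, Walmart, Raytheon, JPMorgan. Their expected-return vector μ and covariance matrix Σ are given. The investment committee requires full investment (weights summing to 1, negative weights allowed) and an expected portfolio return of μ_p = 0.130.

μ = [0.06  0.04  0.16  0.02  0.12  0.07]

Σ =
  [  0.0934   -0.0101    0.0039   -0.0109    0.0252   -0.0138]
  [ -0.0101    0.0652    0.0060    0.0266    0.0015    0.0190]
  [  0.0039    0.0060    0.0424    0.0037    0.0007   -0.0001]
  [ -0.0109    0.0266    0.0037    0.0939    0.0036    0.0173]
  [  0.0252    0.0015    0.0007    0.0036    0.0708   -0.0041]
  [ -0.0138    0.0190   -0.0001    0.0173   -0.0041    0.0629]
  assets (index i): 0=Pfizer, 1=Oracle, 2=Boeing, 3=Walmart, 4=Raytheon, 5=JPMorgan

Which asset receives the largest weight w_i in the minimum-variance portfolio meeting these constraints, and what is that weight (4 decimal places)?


Boeing (0.5303)

p=Σ⁻¹μ = [0.2028  -0.0450  3.7552  -0.2105  1.6751  1.3440]
q=Σ⁻¹𝟙 = [10.7557  8.2055  20.8081  5.5955  10.4981  14.9578]
a=μᵀp=0.902080  b=𝟙ᵀp=6.721585  c=𝟙ᵀq=70.820673  D=ac−b²=18.706205
λ₁=(c·0.130−b)/D = (70.820673·0.130−6.721585)/18.706205 = 0.132849
λ₂=(a−b·0.130)/D = (0.902080−6.721585·0.130)/18.706205 = 0.001511
w* = 0.132849·p + 0.001511·q:
  w_0 = 0.132849·0.2028 + 0.001511·10.7557 = 0.0432  (Pfizer)
  w_1 = 0.132849·-0.0450 + 0.001511·8.2055 = 0.0064  (Oracle)
  w_2 = 0.132849·3.7552 + 0.001511·20.8081 = 0.5303  (Boeing)
  w_3 = 0.132849·-0.2105 + 0.001511·5.5955 = -0.0195  (Walmart)
  w_4 = 0.132849·1.6751 + 0.001511·10.4981 = 0.2384  (Raytheon)
  w_5 = 0.132849·1.3440 + 0.001511·14.9578 = 0.2012  (JPMorgan)
Σw_i=1.0000  μᵀw=0.1300
σ²=wᵀΣw=λ₁·μ_p+λ₂ = 0.132849·0.130 + 0.001511 = 0.018782 ≈ 0.0188


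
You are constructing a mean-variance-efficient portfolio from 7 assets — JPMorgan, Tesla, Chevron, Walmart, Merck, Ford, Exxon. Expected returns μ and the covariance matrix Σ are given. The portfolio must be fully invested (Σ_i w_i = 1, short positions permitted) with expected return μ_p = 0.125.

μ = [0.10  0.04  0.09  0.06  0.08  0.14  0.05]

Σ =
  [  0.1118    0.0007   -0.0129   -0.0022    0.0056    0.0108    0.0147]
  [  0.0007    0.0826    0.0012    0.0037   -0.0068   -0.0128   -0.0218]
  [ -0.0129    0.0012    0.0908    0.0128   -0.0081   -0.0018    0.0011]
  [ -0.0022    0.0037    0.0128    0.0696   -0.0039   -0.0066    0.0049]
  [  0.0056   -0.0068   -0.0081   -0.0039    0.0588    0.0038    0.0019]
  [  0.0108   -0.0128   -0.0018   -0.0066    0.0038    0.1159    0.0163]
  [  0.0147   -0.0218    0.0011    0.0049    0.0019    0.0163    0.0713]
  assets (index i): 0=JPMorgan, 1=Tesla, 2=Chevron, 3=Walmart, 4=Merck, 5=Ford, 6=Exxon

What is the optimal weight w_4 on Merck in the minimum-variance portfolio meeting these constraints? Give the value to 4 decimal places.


p=Σ⁻¹μ = [0.7919  0.8409  1.1320  0.8015  1.5017  1.1831  0.4121]
q=Σ⁻¹𝟙 = [6.7029  18.1265  11.7491  12.3046  19.8949  8.1600  14.7630]
a=μᵀp=0.569167  b=𝟙ᵀp=6.663192  c=𝟙ᵀq=91.701000  D=ac−b²=7.795024
λ₁=(c·0.125−b)/D = (91.701000·0.125−6.663192)/7.795024 = 0.615705
λ₂=(a−b·0.125)/D = (0.569167−6.663192·0.125)/7.795024 = -0.033833
w* = 0.615705·p + -0.033833·q:
  w_0 = 0.615705·0.7919 + -0.033833·6.7029 = 0.2608  (JPMorgan)
  w_1 = 0.615705·0.8409 + -0.033833·18.1265 = -0.0955  (Tesla)
  w_2 = 0.615705·1.1320 + -0.033833·11.7491 = 0.2995  (Chevron)
  w_3 = 0.615705·0.8015 + -0.033833·12.3046 = 0.0772  (Walmart)
  w_4 = 0.615705·1.5017 + -0.033833·19.8949 = 0.2515  (Merck)
  w_5 = 0.615705·1.1831 + -0.033833·8.1600 = 0.4523  (Ford)
  w_6 = 0.615705·0.4121 + -0.033833·14.7630 = -0.2458  (Exxon)
Σw_i=1.0000  μᵀw=0.1250
σ²=wᵀΣw=λ₁·μ_p+λ₂ = 0.615705·0.125 + -0.033833 = 0.043130 ≈ 0.0431

0.2515


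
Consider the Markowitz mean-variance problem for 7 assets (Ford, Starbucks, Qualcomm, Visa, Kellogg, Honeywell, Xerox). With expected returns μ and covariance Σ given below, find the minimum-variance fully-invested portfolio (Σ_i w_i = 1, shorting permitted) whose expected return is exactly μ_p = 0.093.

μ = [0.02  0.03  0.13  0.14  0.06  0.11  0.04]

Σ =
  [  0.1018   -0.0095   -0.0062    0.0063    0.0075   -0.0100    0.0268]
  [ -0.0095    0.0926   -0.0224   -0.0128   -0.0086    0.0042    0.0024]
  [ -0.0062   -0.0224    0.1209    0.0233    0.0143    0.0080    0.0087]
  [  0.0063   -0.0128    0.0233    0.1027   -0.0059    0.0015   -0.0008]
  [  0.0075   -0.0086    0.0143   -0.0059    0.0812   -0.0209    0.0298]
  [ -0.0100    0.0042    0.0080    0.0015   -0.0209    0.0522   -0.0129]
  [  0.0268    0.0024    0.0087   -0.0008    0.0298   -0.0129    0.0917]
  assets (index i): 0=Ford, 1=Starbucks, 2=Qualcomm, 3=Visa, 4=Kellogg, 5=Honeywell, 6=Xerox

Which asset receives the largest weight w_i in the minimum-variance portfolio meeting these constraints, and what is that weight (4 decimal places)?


Honeywell (0.3589)

p=Σ⁻¹μ = [0.3168  0.6947  0.6180  1.3323  1.3607  2.5728  0.1982]
q=Σ⁻¹𝟙 = [10.9698  14.9455  5.3164  10.3902  17.9380  27.3384  4.9107]
a=μᵀp=0.666617  b=𝟙ᵀp=7.093460  c=𝟙ᵀq=91.809111  D=ac−b²=10.884310
λ₁=(c·0.093−b)/D = (91.809111·0.093−7.093460)/10.884310 = 0.132740
λ₂=(a−b·0.093)/D = (0.666617−7.093460·0.093)/10.884310 = 0.000636
w* = 0.132740·p + 0.000636·q:
  w_0 = 0.132740·0.3168 + 0.000636·10.9698 = 0.0490  (Ford)
  w_1 = 0.132740·0.6947 + 0.000636·14.9455 = 0.1017  (Starbucks)
  w_2 = 0.132740·0.6180 + 0.000636·5.3164 = 0.0854  (Qualcomm)
  w_3 = 0.132740·1.3323 + 0.000636·10.3902 = 0.1835  (Visa)
  w_4 = 0.132740·1.3607 + 0.000636·17.9380 = 0.1920  (Kellogg)
  w_5 = 0.132740·2.5728 + 0.000636·27.3384 = 0.3589  (Honeywell)
  w_6 = 0.132740·0.1982 + 0.000636·4.9107 = 0.0294  (Xerox)
Σw_i=1.0000  μᵀw=0.0930
σ²=wᵀΣw=λ₁·μ_p+λ₂ = 0.132740·0.093 + 0.000636 = 0.012981 ≈ 0.0130


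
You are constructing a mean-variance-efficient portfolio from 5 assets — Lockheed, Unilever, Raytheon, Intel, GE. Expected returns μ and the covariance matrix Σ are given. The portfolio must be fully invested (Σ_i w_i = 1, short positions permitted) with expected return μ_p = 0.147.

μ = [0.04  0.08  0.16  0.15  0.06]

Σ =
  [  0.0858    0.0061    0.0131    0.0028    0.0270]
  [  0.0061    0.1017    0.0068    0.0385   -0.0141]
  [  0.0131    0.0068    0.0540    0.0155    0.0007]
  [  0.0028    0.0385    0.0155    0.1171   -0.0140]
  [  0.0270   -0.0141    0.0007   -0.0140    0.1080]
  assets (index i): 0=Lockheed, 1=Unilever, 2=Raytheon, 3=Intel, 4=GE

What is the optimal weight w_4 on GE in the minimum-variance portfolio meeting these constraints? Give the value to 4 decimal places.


0.1606

x=Σ⁻¹μ = [-0.2448  0.3887  2.7074  0.8922  0.7656]
y=Σ⁻¹𝟙 = [5.7418  7.9292  14.5723  4.9918  9.4117]
a=μᵀx=0.634250  b=𝟙ᵀx=4.509044  c=𝟙ᵀy=42.646743  D=ac−b²=6.717220
λ₁=(c·0.147−b)/D = (42.646743·0.147−4.509044)/6.717220 = 0.262017
λ₂=(a−b·0.147)/D = (0.634250−4.509044·0.147)/6.717220 = -0.004255
w* = 0.262017·x + -0.004255·y:
  w_0 = 0.262017·-0.2448 + -0.004255·5.7418 = -0.0886  (Lockheed)
  w_1 = 0.262017·0.3887 + -0.004255·7.9292 = 0.0681  (Unilever)
  w_2 = 0.262017·2.7074 + -0.004255·14.5723 = 0.6474  (Raytheon)
  w_3 = 0.262017·0.8922 + -0.004255·4.9918 = 0.2125  (Intel)
  w_4 = 0.262017·0.7656 + -0.004255·9.4117 = 0.1606  (GE)
Σw_i=1.0000  μᵀw=0.1470
σ²=wᵀΣw=λ₁·μ_p+λ₂ = 0.262017·0.147 + -0.004255 = 0.034262 ≈ 0.0343


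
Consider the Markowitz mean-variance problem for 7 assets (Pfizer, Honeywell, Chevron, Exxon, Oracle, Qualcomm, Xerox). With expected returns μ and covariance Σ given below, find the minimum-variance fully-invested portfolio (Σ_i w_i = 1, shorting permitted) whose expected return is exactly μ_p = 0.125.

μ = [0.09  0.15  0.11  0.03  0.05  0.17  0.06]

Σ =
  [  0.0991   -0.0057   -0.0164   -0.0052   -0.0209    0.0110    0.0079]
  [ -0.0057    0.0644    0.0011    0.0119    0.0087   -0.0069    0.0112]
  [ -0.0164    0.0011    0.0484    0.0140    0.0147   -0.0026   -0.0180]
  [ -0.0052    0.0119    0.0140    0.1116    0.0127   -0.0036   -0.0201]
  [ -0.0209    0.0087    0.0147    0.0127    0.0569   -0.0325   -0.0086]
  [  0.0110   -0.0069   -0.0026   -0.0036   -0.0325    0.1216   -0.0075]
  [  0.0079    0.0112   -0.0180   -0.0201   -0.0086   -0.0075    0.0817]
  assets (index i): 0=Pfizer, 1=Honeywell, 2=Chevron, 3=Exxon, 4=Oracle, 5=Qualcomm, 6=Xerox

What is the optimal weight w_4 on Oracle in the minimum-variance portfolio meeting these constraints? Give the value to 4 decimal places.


x=Σ⁻¹μ = [1.5421  2.2120  2.8306  -0.1616  1.7268  1.9771  1.2292]
y=Σ⁻¹𝟙 = [17.3355  9.8974  24.7033  6.7903  27.0538  16.4524  20.6781]
a=μᵀx=1.273306  b=𝟙ᵀx=11.356169  c=𝟙ᵀy=122.910865  D=ac−b²=27.540583
λ₁=(c·0.125−b)/D = (122.910865·0.125−11.356169)/27.540583 = 0.145519
λ₂=(a−b·0.125)/D = (1.273306−11.356169·0.125)/27.540583 = -0.005309
w* = 0.145519·x + -0.005309·y:
  w_0 = 0.145519·1.5421 + -0.005309·17.3355 = 0.1324  (Pfizer)
  w_1 = 0.145519·2.2120 + -0.005309·9.8974 = 0.2693  (Honeywell)
  w_2 = 0.145519·2.8306 + -0.005309·24.7033 = 0.2808  (Chevron)
  w_3 = 0.145519·-0.1616 + -0.005309·6.7903 = -0.0596  (Exxon)
  w_4 = 0.145519·1.7268 + -0.005309·27.0538 = 0.1077  (Oracle)
  w_5 = 0.145519·1.9771 + -0.005309·16.4524 = 0.2004  (Qualcomm)
  w_6 = 0.145519·1.2292 + -0.005309·20.6781 = 0.0691  (Xerox)
Σw_i=1.0000  μᵀw=0.1250
σ²=wᵀΣw=λ₁·μ_p+λ₂ = 0.145519·0.125 + -0.005309 = 0.012881 ≈ 0.0129

0.1077


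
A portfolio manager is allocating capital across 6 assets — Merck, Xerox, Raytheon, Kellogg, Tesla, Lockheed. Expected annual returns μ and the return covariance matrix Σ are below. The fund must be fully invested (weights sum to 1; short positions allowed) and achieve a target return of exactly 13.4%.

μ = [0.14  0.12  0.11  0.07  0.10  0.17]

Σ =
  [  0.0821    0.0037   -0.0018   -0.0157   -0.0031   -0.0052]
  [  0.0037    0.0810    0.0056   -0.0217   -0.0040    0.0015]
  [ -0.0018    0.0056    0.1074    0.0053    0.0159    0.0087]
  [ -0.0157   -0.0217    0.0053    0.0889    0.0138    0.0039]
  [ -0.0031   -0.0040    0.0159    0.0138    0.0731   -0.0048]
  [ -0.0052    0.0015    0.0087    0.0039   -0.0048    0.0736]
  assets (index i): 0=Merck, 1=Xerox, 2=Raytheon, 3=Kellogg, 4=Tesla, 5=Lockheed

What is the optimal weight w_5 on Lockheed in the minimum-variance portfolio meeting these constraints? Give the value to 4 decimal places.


u=Σ⁻¹μ = [2.0761  1.7017  0.5150  1.2225  1.3630  2.3850]
v=Σ⁻¹𝟙 = [15.7989  15.6522  5.1005  15.0637  12.1578  13.7760]
a=μᵀu=1.178837  b=𝟙ᵀu=9.263316  c=𝟙ᵀv=77.549023  D=ac−b²=5.608616
λ₁=(c·0.134−b)/D = (77.549023·0.134−9.263316)/5.608616 = 0.201164
λ₂=(a−b·0.134)/D = (1.178837−9.263316·0.134)/5.608616 = -0.011134
w* = 0.201164·u + -0.011134·v:
  w_0 = 0.201164·2.0761 + -0.011134·15.7989 = 0.2417  (Merck)
  w_1 = 0.201164·1.7017 + -0.011134·15.6522 = 0.1680  (Xerox)
  w_2 = 0.201164·0.5150 + -0.011134·5.1005 = 0.0468  (Raytheon)
  w_3 = 0.201164·1.2225 + -0.011134·15.0637 = 0.0782  (Kellogg)
  w_4 = 0.201164·1.3630 + -0.011134·12.1578 = 0.1388  (Tesla)
  w_5 = 0.201164·2.3850 + -0.011134·13.7760 = 0.3264  (Lockheed)
Σw_i=1.0000  μᵀw=0.1340
σ²=wᵀΣw=λ₁·μ_p+λ₂ = 0.201164·0.134 + -0.011134 = 0.015822 ≈ 0.0158

0.3264


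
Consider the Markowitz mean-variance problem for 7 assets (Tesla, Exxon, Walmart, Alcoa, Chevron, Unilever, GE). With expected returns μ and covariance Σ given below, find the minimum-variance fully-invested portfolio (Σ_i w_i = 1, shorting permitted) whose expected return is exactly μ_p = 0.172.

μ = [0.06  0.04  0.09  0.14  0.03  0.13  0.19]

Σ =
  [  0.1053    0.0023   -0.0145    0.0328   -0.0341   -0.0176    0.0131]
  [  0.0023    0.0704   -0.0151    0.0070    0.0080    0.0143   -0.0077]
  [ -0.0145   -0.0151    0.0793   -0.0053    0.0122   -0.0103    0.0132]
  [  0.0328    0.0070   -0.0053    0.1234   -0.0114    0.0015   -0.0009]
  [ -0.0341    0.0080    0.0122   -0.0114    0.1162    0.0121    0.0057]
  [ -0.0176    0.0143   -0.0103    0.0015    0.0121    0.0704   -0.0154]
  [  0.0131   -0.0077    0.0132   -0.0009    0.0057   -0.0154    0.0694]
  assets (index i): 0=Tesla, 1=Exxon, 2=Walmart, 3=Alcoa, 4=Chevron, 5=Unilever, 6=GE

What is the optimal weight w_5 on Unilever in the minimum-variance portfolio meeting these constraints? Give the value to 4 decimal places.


0.3805

p=Σ⁻¹μ = [0.4416  0.5191  1.2355  1.0201  -0.1117  2.7080  3.1003]
q=Σ⁻¹𝟙 = [14.0221  13.6745  17.0945  4.9268  7.8223  18.9721  13.6596]
a=μᵀp=1.239018  b=𝟙ᵀp=8.912916  c=𝟙ᵀq=90.171830  D=ac−b²=32.284411
λ₁=(c·0.172−b)/D = (90.171830·0.172−8.912916)/32.284411 = 0.204329
λ₂=(a−b·0.172)/D = (1.239018−8.912916·0.172)/32.284411 = -0.009107
w* = 0.204329·p + -0.009107·q:
  w_0 = 0.204329·0.4416 + -0.009107·14.0221 = -0.0375  (Tesla)
  w_1 = 0.204329·0.5191 + -0.009107·13.6745 = -0.0185  (Exxon)
  w_2 = 0.204329·1.2355 + -0.009107·17.0945 = 0.0968  (Walmart)
  w_3 = 0.204329·1.0201 + -0.009107·4.9268 = 0.1636  (Alcoa)
  w_4 = 0.204329·-0.1117 + -0.009107·7.8223 = -0.0941  (Chevron)
  w_5 = 0.204329·2.7080 + -0.009107·18.9721 = 0.3805  (Unilever)
  w_6 = 0.204329·3.1003 + -0.009107·13.6596 = 0.5091  (GE)
Σw_i=1.0000  μᵀw=0.1720
σ²=wᵀΣw=λ₁·μ_p+λ₂ = 0.204329·0.172 + -0.009107 = 0.026038 ≈ 0.0260


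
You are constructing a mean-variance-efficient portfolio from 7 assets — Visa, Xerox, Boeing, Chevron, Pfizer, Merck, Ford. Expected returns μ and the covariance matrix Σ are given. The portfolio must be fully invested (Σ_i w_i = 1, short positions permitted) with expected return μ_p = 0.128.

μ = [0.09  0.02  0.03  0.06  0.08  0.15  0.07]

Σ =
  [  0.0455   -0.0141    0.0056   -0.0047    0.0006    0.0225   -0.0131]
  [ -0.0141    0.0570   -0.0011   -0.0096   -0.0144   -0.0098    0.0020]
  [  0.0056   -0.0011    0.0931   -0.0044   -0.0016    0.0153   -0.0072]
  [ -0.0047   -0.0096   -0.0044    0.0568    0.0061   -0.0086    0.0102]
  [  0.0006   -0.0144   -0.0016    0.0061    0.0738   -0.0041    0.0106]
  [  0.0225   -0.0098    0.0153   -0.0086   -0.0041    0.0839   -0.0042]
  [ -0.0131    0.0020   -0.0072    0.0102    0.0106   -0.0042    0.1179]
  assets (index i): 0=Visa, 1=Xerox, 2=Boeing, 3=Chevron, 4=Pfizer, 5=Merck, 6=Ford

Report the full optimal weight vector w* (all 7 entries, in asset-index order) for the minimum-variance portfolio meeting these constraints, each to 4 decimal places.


0.1981  -0.0159  -0.1800  0.1445  0.1978  0.5689  0.0866

x=Σ⁻¹μ = [1.9687  1.6889  0.0865  1.5215  1.2810  1.6901  0.6025]
y=Σ⁻¹𝟙 = [31.9046  35.6604  9.8189  25.0416  17.6891  9.5998  8.6066]
a=μᵀx=0.703018  b=𝟙ᵀx=8.839232  c=𝟙ᵀy=138.320840  D=ac−b²=19.110003
λ₁=(c·0.128−b)/D = (138.320840·0.128−8.839232)/19.110003 = 0.463937
λ₂=(a−b·0.128)/D = (0.703018−8.839232·0.128)/19.110003 = -0.022418
w* = 0.463937·x + -0.022418·y:
  w_0 = 0.463937·1.9687 + -0.022418·31.9046 = 0.1981  (Visa)
  w_1 = 0.463937·1.6889 + -0.022418·35.6604 = -0.0159  (Xerox)
  w_2 = 0.463937·0.0865 + -0.022418·9.8189 = -0.1800  (Boeing)
  w_3 = 0.463937·1.5215 + -0.022418·25.0416 = 0.1445  (Chevron)
  w_4 = 0.463937·1.2810 + -0.022418·17.6891 = 0.1978  (Pfizer)
  w_5 = 0.463937·1.6901 + -0.022418·9.5998 = 0.5689  (Merck)
  w_6 = 0.463937·0.6025 + -0.022418·8.6066 = 0.0866  (Ford)
Σw_i=1.0000  μᵀw=0.1280
σ²=wᵀΣw=λ₁·μ_p+λ₂ = 0.463937·0.128 + -0.022418 = 0.036966 ≈ 0.0370


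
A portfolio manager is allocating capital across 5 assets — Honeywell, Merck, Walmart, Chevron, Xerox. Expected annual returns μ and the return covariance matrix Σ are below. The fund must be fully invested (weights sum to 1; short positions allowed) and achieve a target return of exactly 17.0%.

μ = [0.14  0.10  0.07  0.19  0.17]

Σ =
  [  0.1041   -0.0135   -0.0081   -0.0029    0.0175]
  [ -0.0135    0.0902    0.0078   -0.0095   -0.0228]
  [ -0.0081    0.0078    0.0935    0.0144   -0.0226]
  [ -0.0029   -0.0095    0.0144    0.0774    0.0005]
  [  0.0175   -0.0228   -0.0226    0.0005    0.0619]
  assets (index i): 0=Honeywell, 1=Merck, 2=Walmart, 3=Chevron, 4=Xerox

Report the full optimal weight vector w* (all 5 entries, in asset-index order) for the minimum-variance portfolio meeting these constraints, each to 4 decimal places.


0.0960  0.1728  -0.0668  0.4152  0.3827

u=Σ⁻¹μ = [1.1955  2.3894  1.1509  2.5549  3.6880]
v=Σ⁻¹𝟙 = [9.2278  19.0729  14.1239  12.8134  25.6247]
a=μᵀu=1.599256  b=𝟙ᵀu=10.978605  c=𝟙ᵀv=80.862732  D=ac−b²=8.790455
λ₁=(c·0.170−b)/D = (80.862732·0.170−10.978605)/8.790455 = 0.314894
λ₂=(a−b·0.170)/D = (1.599256−10.978605·0.170)/8.790455 = -0.030386
w* = 0.314894·u + -0.030386·v:
  w_0 = 0.314894·1.1955 + -0.030386·9.2278 = 0.0960  (Honeywell)
  w_1 = 0.314894·2.3894 + -0.030386·19.0729 = 0.1728  (Merck)
  w_2 = 0.314894·1.1509 + -0.030386·14.1239 = -0.0668  (Walmart)
  w_3 = 0.314894·2.5549 + -0.030386·12.8134 = 0.4152  (Chevron)
  w_4 = 0.314894·3.6880 + -0.030386·25.6247 = 0.3827  (Xerox)
Σw_i=1.0000  μᵀw=0.1700
σ²=wᵀΣw=λ₁·μ_p+λ₂ = 0.314894·0.170 + -0.030386 = 0.023146 ≈ 0.0231


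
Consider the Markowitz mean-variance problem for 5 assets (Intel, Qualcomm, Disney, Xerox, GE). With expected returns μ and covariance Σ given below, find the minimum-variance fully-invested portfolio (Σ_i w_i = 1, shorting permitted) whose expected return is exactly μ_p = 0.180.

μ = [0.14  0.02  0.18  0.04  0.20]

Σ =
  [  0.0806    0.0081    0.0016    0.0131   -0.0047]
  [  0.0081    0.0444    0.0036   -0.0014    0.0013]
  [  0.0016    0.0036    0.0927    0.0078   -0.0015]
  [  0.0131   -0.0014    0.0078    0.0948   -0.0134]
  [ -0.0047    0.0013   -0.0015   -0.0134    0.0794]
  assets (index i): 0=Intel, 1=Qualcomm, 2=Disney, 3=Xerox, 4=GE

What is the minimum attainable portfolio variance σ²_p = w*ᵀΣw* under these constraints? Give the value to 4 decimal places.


p=Σ⁻¹μ = [1.8034  -0.1020  1.9252  0.3988  2.7310]
q=Σ⁻¹𝟙 = [9.3094  19.9898  9.1734  10.8989  14.8309]
a=μᵀp=1.159132  b=𝟙ᵀp=6.756457  c=𝟙ᵀq=64.202385  D=ac−b²=28.769337
λ₁=(c·0.180−b)/D = (64.202385·0.180−6.756457)/28.769337 = 0.166843
λ₂=(a−b·0.180)/D = (1.159132−6.756457·0.180)/28.769337 = -0.001982
w* = 0.166843·p + -0.001982·q:
  w_0 = 0.166843·1.8034 + -0.001982·9.3094 = 0.2824  (Intel)
  w_1 = 0.166843·-0.1020 + -0.001982·19.9898 = -0.0567  (Qualcomm)
  w_2 = 0.166843·1.9252 + -0.001982·9.1734 = 0.3030  (Disney)
  w_3 = 0.166843·0.3988 + -0.001982·10.8989 = 0.0449  (Xerox)
  w_4 = 0.166843·2.7310 + -0.001982·14.8309 = 0.4262  (GE)
Σw_i=1.0000  μᵀw=0.1800
σ²=wᵀΣw=λ₁·μ_p+λ₂ = 0.166843·0.180 + -0.001982 = 0.028049 ≈ 0.0280

0.0280


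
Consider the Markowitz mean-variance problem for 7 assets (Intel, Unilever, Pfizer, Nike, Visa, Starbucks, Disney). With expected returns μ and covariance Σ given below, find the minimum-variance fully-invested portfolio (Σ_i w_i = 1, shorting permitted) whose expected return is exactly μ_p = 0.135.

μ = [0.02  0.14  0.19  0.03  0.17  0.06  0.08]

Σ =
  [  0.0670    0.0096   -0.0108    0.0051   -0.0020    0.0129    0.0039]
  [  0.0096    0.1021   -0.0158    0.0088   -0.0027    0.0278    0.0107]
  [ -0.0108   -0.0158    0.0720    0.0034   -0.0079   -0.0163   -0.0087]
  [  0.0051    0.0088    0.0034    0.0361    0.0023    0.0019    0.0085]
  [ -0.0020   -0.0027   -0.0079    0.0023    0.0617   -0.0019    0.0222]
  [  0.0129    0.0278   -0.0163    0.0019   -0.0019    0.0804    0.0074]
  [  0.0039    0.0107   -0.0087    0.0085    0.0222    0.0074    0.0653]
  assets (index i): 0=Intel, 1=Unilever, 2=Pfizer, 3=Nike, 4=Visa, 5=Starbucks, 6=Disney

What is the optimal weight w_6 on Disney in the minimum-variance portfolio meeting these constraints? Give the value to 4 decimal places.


0.0420

u=Σ⁻¹μ = [0.5902  1.7464  3.7099  -0.3357  3.2831  0.8644  0.2276]
v=Σ⁻¹𝟙 = [13.9292  6.8402  21.9055  18.7192  16.9947  11.6169  6.7489]
a=μᵀu=1.579305  b=𝟙ᵀu=10.085842  c=𝟙ᵀv=96.754506  D=ac−b²=51.080645
λ₁=(c·0.135−b)/D = (96.754506·0.135−10.085842)/51.080645 = 0.058261
λ₂=(a−b·0.135)/D = (1.579305−10.085842·0.135)/51.080645 = 0.004262
w* = 0.058261·u + 0.004262·v:
  w_0 = 0.058261·0.5902 + 0.004262·13.9292 = 0.0938  (Intel)
  w_1 = 0.058261·1.7464 + 0.004262·6.8402 = 0.1309  (Unilever)
  w_2 = 0.058261·3.7099 + 0.004262·21.9055 = 0.3095  (Pfizer)
  w_3 = 0.058261·-0.3357 + 0.004262·18.7192 = 0.0602  (Nike)
  w_4 = 0.058261·3.2831 + 0.004262·16.9947 = 0.2637  (Visa)
  w_5 = 0.058261·0.8644 + 0.004262·11.6169 = 0.0999  (Starbucks)
  w_6 = 0.058261·0.2276 + 0.004262·6.7489 = 0.0420  (Disney)
Σw_i=1.0000  μᵀw=0.1350
σ²=wᵀΣw=λ₁·μ_p+λ₂ = 0.058261·0.135 + 0.004262 = 0.012127 ≈ 0.0121


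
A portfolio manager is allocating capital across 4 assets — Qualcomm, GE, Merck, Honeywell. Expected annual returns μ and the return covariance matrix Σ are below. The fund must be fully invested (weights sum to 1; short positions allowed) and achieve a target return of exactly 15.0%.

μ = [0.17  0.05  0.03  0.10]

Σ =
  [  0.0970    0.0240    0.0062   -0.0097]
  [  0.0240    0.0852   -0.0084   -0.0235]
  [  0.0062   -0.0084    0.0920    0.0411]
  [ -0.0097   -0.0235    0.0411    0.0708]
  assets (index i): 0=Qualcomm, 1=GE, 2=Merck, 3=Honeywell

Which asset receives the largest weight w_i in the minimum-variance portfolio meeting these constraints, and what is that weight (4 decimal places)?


Honeywell (0.6175)

g=Σ⁻¹μ = [1.8821  0.6228  -0.7863  2.3335]
h=Σ⁻¹𝟙 = [8.2358  14.7539  3.5913  18.0650]
a=μᵀg=0.560853  b=𝟙ᵀg=4.052018  c=𝟙ᵀh=44.646018  D=ac−b²=8.621024
λ₁=(c·0.150−b)/D = (44.646018·0.150−4.052018)/8.621024 = 0.306795
λ₂=(a−b·0.150)/D = (0.560853−4.052018·0.150)/8.621024 = -0.005446
w* = 0.306795·g + -0.005446·h:
  w_0 = 0.306795·1.8821 + -0.005446·8.2358 = 0.5326  (Qualcomm)
  w_1 = 0.306795·0.6228 + -0.005446·14.7539 = 0.1107  (GE)
  w_2 = 0.306795·-0.7863 + -0.005446·3.5913 = -0.2608  (Merck)
  w_3 = 0.306795·2.3335 + -0.005446·18.0650 = 0.6175  (Honeywell)
Σw_i=1.0000  μᵀw=0.1500
σ²=wᵀΣw=λ₁·μ_p+λ₂ = 0.306795·0.150 + -0.005446 = 0.040573 ≈ 0.0406


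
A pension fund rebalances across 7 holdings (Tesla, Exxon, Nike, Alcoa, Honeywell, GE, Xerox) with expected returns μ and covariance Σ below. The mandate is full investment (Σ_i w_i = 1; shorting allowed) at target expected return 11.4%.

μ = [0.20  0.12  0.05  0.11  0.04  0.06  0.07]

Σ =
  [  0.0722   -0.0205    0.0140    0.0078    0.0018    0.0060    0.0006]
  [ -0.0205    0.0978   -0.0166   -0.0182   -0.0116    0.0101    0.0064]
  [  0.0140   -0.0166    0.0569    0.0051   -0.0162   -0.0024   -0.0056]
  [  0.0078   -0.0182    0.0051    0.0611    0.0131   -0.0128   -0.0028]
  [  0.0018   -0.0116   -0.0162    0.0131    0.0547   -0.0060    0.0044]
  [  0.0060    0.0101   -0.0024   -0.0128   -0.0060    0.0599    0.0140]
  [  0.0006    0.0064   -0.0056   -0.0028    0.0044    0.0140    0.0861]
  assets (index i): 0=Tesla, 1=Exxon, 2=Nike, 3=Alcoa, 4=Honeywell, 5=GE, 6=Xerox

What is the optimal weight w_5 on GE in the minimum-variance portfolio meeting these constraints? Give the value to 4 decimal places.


0.0775

g=Σ⁻¹μ = [2.9388  2.4020  1.0499  2.0191  1.0064  0.7420  0.5758]
h=Σ⁻¹𝟙 = [10.1485  21.5338  29.4876  17.0239  28.4783  17.8353  8.0592]
a=μᵀg=1.275692  b=𝟙ᵀg=10.734162  c=𝟙ᵀh=132.566606  D=ac−b²=53.891906
λ₁=(c·0.114−b)/D = (132.566606·0.114−10.734162)/53.891906 = 0.081245
λ₂=(a−b·0.114)/D = (1.275692−10.734162·0.114)/53.891906 = 0.000965
w* = 0.081245·g + 0.000965·h:
  w_0 = 0.081245·2.9388 + 0.000965·10.1485 = 0.2486  (Tesla)
  w_1 = 0.081245·2.4020 + 0.000965·21.5338 = 0.2159  (Exxon)
  w_2 = 0.081245·1.0499 + 0.000965·29.4876 = 0.1138  (Nike)
  w_3 = 0.081245·2.0191 + 0.000965·17.0239 = 0.1805  (Alcoa)
  w_4 = 0.081245·1.0064 + 0.000965·28.4783 = 0.1092  (Honeywell)
  w_5 = 0.081245·0.7420 + 0.000965·17.8353 = 0.0775  (GE)
  w_6 = 0.081245·0.5758 + 0.000965·8.0592 = 0.0546  (Xerox)
Σw_i=1.0000  μᵀw=0.1140
σ²=wᵀΣw=λ₁·μ_p+λ₂ = 0.081245·0.114 + 0.000965 = 0.010227 ≈ 0.0102


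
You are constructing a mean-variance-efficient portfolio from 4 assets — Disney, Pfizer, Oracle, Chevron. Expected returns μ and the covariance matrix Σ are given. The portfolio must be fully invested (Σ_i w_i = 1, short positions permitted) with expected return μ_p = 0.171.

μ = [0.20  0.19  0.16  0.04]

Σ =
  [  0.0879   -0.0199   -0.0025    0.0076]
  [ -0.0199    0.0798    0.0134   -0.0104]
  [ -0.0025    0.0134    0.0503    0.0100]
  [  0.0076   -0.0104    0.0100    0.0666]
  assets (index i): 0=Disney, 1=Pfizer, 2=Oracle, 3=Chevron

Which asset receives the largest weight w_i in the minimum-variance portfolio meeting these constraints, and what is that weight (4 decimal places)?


p=Σ⁻¹μ = [2.9383  2.7278  2.5386  0.3101]
q=Σ⁻¹𝟙 = [14.0934  15.5403  13.7024  13.7761]
a=μᵀp=1.524517  b=𝟙ᵀp=8.514773  c=𝟙ᵀq=57.112211  D=ac−b²=14.567174
λ₁=(c·0.171−b)/D = (57.112211·0.171−8.514773)/14.567174 = 0.085906
λ₂=(a−b·0.171)/D = (1.524517−8.514773·0.171)/14.567174 = 0.004702
w* = 0.085906·p + 0.004702·q:
  w_0 = 0.085906·2.9383 + 0.004702·14.0934 = 0.3187  (Disney)
  w_1 = 0.085906·2.7278 + 0.004702·15.5403 = 0.3074  (Pfizer)
  w_2 = 0.085906·2.5386 + 0.004702·13.7024 = 0.2825  (Oracle)
  w_3 = 0.085906·0.3101 + 0.004702·13.7761 = 0.0914  (Chevron)
Σw_i=1.0000  μᵀw=0.1710
σ²=wᵀΣw=λ₁·μ_p+λ₂ = 0.085906·0.171 + 0.004702 = 0.019392 ≈ 0.0194

Disney (0.3187)


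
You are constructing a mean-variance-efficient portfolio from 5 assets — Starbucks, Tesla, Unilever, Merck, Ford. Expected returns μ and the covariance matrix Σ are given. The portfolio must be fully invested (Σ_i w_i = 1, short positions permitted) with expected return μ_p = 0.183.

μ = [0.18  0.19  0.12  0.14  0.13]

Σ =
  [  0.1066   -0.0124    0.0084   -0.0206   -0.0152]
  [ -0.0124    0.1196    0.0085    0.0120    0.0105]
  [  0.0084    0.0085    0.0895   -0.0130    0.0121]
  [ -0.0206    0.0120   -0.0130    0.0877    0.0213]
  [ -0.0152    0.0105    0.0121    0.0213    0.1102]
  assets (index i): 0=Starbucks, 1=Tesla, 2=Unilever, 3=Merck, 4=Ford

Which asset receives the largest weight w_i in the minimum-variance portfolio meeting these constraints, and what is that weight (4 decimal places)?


u=Σ⁻¹μ = [2.2570  1.4765  1.1463  1.8855  0.8600]
v=Σ⁻¹𝟙 = [12.8995  7.0469  10.3742  13.4407  6.4452]
a=μᵀu=1.200117  b=𝟙ᵀu=7.625292  c=𝟙ᵀv=50.206453  D=ac−b²=2.108517
λ₁=(c·0.183−b)/D = (50.206453·0.183−7.625292)/2.108517 = 0.741037
λ₂=(a−b·0.183)/D = (1.200117−7.625292·0.183)/2.108517 = -0.092630
w* = 0.741037·u + -0.092630·v:
  w_0 = 0.741037·2.2570 + -0.092630·12.8995 = 0.4776  (Starbucks)
  w_1 = 0.741037·1.4765 + -0.092630·7.0469 = 0.4414  (Tesla)
  w_2 = 0.741037·1.1463 + -0.092630·10.3742 = -0.1115  (Unilever)
  w_3 = 0.741037·1.8855 + -0.092630·13.4407 = 0.1522  (Merck)
  w_4 = 0.741037·0.8600 + -0.092630·6.4452 = 0.0403  (Ford)
Σw_i=1.0000  μᵀw=0.1830
σ²=wᵀΣw=λ₁·μ_p+λ₂ = 0.741037·0.183 + -0.092630 = 0.042980 ≈ 0.0430

Starbucks (0.4776)


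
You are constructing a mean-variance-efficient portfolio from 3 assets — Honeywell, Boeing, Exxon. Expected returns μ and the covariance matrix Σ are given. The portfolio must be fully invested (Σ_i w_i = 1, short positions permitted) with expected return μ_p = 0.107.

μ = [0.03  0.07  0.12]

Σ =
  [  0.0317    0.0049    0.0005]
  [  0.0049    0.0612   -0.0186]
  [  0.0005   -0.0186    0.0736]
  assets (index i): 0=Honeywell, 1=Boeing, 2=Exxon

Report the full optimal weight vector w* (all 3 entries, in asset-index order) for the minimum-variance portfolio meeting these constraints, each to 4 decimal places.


u=Σ⁻¹μ = [0.6483  1.7180  2.0602]
v=Σ⁻¹𝟙 = [28.2169  19.6619  18.3642]
a=μᵀu=0.386936  b=𝟙ᵀu=4.426544  c=𝟙ᵀv=66.242986  D=ac−b²=6.037488
λ₁=(c·0.107−b)/D = (66.242986·0.107−4.426544)/6.037488 = 0.440822
λ₂=(a−b·0.107)/D = (0.386936−4.426544·0.107)/6.037488 = -0.014361
w* = 0.440822·u + -0.014361·v:
  w_0 = 0.440822·0.6483 + -0.014361·28.2169 = -0.1194  (Honeywell)
  w_1 = 0.440822·1.7180 + -0.014361·19.6619 = 0.4750  (Boeing)
  w_2 = 0.440822·2.0602 + -0.014361·18.3642 = 0.6445  (Exxon)
Σw_i=1.0000  μᵀw=0.1070
σ²=wᵀΣw=λ₁·μ_p+λ₂ = 0.440822·0.107 + -0.014361 = 0.032807 ≈ 0.0328

-0.1194  0.4750  0.6445


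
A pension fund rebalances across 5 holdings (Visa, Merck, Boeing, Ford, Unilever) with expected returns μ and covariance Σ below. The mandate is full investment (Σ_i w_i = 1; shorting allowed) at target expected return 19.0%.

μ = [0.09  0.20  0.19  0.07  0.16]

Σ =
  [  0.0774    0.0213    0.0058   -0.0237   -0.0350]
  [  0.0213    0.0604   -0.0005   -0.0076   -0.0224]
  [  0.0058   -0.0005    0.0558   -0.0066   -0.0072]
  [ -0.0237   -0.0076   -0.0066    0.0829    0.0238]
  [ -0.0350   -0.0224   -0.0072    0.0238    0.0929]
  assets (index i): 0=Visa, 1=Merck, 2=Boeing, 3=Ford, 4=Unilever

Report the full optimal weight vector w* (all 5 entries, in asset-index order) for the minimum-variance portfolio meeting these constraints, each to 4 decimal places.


-0.0043  0.4155  0.3480  -0.0293  0.2702

p=Σ⁻¹μ = [1.5546  4.1645  3.8329  1.0142  3.3494]
q=Σ⁻¹𝟙 = [20.1128  19.2125  20.4738  15.2763  20.6474]
a=μᵀp=2.307959  b=𝟙ᵀp=13.915604  c=𝟙ᵀq=95.722870  D=ac−b²=27.280473
λ₁=(c·0.190−b)/D = (95.722870·0.190−13.915604)/27.280473 = 0.156586
λ₂=(a−b·0.190)/D = (2.307959−13.915604·0.190)/27.280473 = -0.012317
w* = 0.156586·p + -0.012317·q:
  w_0 = 0.156586·1.5546 + -0.012317·20.1128 = -0.0043  (Visa)
  w_1 = 0.156586·4.1645 + -0.012317·19.2125 = 0.4155  (Merck)
  w_2 = 0.156586·3.8329 + -0.012317·20.4738 = 0.3480  (Boeing)
  w_3 = 0.156586·1.0142 + -0.012317·15.2763 = -0.0293  (Ford)
  w_4 = 0.156586·3.3494 + -0.012317·20.6474 = 0.2702  (Unilever)
Σw_i=1.0000  μᵀw=0.1900
σ²=wᵀΣw=λ₁·μ_p+λ₂ = 0.156586·0.190 + -0.012317 = 0.017435 ≈ 0.0174


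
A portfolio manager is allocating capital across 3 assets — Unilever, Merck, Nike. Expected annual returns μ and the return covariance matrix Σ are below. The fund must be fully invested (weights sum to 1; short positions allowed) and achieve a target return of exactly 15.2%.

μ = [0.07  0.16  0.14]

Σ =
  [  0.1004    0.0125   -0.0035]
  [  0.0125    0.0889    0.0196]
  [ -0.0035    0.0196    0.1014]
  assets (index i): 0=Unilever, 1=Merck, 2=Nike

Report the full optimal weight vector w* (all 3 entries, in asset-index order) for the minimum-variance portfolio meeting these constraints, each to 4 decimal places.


g=Σ⁻¹μ = [0.5522  1.4764  1.1143]
h=Σ⁻¹𝟙 = [9.2593  8.0448  8.6265]
a=μᵀg=0.430896  b=𝟙ᵀg=3.143026  c=𝟙ᵀh=25.930584  D=ac−b²=1.294769
λ₁=(c·0.152−b)/D = (25.930584·0.152−3.143026)/1.294769 = 0.616652
λ₂=(a−b·0.152)/D = (0.430896−3.143026·0.152)/1.294769 = -0.036179
w* = 0.616652·g + -0.036179·h:
  w_0 = 0.616652·0.5522 + -0.036179·9.2593 = 0.0055  (Unilever)
  w_1 = 0.616652·1.4764 + -0.036179·8.0448 = 0.6194  (Merck)
  w_2 = 0.616652·1.1143 + -0.036179·8.6265 = 0.3751  (Nike)
Σw_i=1.0000  μᵀw=0.1520
σ²=wᵀΣw=λ₁·μ_p+λ₂ = 0.616652·0.152 + -0.036179 = 0.057552 ≈ 0.0576

0.0055  0.6194  0.3751
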